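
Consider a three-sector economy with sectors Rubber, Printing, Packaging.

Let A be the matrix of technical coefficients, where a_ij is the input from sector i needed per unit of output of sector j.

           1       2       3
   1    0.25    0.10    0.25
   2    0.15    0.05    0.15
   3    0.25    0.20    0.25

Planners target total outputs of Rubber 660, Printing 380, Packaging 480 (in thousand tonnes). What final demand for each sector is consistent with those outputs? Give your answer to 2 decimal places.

d_1 = 337.00, d_2 = 190.00, d_3 = 119.00

I − A =
  [   0.75    -0.10    -0.25]
  [  -0.15     0.95    -0.15]
  [  -0.25    -0.20     0.75]
d = (I − A) x:
  d_1 = (+0.75)·660 + (-0.10)·380 + (-0.25)·480 = 337.00
  d_2 = (-0.15)·660 + (+0.95)·380 + (-0.15)·480 = 190.00
  d_3 = (-0.25)·660 + (-0.20)·380 + (+0.75)·480 = 119.00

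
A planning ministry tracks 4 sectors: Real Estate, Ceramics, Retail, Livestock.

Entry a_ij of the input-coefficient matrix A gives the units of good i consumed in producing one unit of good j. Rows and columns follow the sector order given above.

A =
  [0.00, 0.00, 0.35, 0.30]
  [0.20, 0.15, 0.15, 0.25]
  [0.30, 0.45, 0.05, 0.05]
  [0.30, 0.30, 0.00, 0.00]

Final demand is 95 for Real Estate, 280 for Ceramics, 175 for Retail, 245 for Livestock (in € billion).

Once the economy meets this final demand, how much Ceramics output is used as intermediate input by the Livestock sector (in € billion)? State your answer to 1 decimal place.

z_24 = 162.1

I − A =
  [   1.00     0.00    -0.35    -0.30]
  [  -0.20     0.85    -0.15    -0.25]
  [  -0.30    -0.45     0.95    -0.05]
  [  -0.30    -0.30     0.00     1.00]
Compute the cofactors C_ij = (−1)^(i+j)·(3×3 minor ij) of I−A; the adjugate is their transpose:
adj(I−A) = Cᵀ =
  [ 0.66650   0.24825   0.28475   0.27625]
  [ 0.30850   0.75425   0.23275   0.29275]
  [ 0.37200   0.45150   0.68050   0.25850]
  [ 0.29250   0.30075   0.15525   0.61925]
det(I−A) = Σ_j (I−A)_1j·C_1j = (1.00)(0.66650) + (0.00)(0.30850) + (-0.35)(0.37200) + (-0.30)(0.29250) = 0.44855
(I − A)⁻¹ = adj(I−A) / det(I−A) ≈
  [   1.4859     0.5535     0.6348     0.6159]
  [   0.6878     1.6815     0.5189     0.6527]
  [   0.8293     1.0066     1.5171     0.5763]
  [   0.6521     0.6705     0.3461     1.3806]
First solve x = (I − A)⁻¹ d = adj(I−A)·d / det(I−A); in particular x_4 = (0.29250·95 + 0.30075·280 + 0.15525·175 + 0.61925·245) / 0.44855 = 290.8825 / 0.44855 ≈ 648.495.
Intermediate flow from 2 to 4: z_24 = a_24 · x_4 = 0.25 × 290.8825 / 0.44855 = 72.720625 / 0.44855 ≈ 162.1.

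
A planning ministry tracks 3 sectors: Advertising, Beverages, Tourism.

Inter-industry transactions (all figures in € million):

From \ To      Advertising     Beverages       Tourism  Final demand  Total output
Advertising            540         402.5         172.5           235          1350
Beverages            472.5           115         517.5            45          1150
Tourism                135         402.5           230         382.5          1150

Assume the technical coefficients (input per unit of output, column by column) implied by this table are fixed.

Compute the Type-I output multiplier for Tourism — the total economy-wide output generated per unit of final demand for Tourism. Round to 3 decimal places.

m_3 = 5.381

Technical coefficients a_ij = z_ij / X_j:
  a_11 = 540/1350 = 0.40, a_21 = 472.5/1350 = 0.35, a_31 = 135/1350 = 0.10
  a_12 = 402.5/1150 = 0.35, a_22 = 115/1150 = 0.10, a_32 = 402.5/1150 = 0.35
  a_13 = 172.5/1150 = 0.15, a_23 = 517.5/1150 = 0.45, a_33 = 230/1150 = 0.20
I − A =
  [   0.60    -0.35    -0.15]
  [  -0.35     0.90    -0.45]
  [  -0.10    -0.35     0.80]
Cofactors of I−A, C_ij = (−1)^(i+j)·(minor ij) (rows/columns in the sector order above):
  C_11 = (0.90)(0.80) − (-0.45)(-0.35) = 0.5625
  C_12 = −[(-0.35)(0.80) − (-0.45)(-0.10)] = 0.3250
  C_13 = (-0.35)(-0.35) − (0.90)(-0.10) = 0.2125
  C_21 = −[(-0.35)(0.80) − (-0.15)(-0.35)] = 0.3325
  C_22 = (0.60)(0.80) − (-0.15)(-0.10) = 0.4650
  C_23 = −[(0.60)(-0.35) − (-0.35)(-0.10)] = 0.2450
  C_31 = (-0.35)(-0.45) − (-0.15)(0.90) = 0.2925
  C_32 = −[(0.60)(-0.45) − (-0.15)(-0.35)] = 0.3225
  C_33 = (0.60)(0.90) − (-0.35)(-0.35) = 0.4175
det(I−A) = Σ_j (I−A)_1j·C_1j = (0.60)(0.5625) + (-0.35)(0.3250) + (-0.15)(0.2125) = 0.191875
adj(I−A) = Cᵀ =
  [ 0.5625   0.3325   0.2925]
  [ 0.3250   0.4650   0.3225]
  [ 0.2125   0.2450   0.4175]
(I − A)⁻¹ = adj(I−A) / det(I−A) ≈
  [   2.9316     1.7329     1.5244]
  [   1.6938     2.4235     1.6808]
  [   1.1075     1.2769     2.1759]
The output multiplier for sector j is the column-j sum of the Leontief inverse (I − A)⁻¹ = adj(I−A) / det(I−A).
Column 3 of adj(I−A): (0.2925, 0.3225, 0.4175); det(I−A) = 0.191875.
m_3 = (0.2925 + 0.3225 + 0.4175) / 0.191875 = 1.0325 / 0.191875 ≈ 5.381.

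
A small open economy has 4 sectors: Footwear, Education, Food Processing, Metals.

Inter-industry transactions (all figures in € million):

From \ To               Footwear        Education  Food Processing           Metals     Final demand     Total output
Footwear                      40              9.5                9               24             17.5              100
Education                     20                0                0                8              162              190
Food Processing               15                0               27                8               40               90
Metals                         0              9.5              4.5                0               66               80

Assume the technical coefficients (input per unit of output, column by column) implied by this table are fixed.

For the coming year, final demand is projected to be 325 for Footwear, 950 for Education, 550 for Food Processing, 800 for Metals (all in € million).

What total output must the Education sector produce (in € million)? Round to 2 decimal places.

Technical coefficients a_ij = z_ij / X_j:
  a_11 = 40/100 = 0.40, a_21 = 20/100 = 0.20, a_31 = 15/100 = 0.15, a_41 = 0/100 = 0.00
  a_12 = 9.5/190 = 0.05, a_22 = 0/190 = 0.00, a_32 = 0/190 = 0.00, a_42 = 9.5/190 = 0.05
  a_13 = 9/90 = 0.10, a_23 = 0/90 = 0.00, a_33 = 27/90 = 0.30, a_43 = 4.5/90 = 0.05
  a_14 = 24/80 = 0.30, a_24 = 8/80 = 0.10, a_34 = 8/80 = 0.10, a_44 = 0/80 = 0.00
I − A =
  [   0.60    -0.05    -0.10    -0.30]
  [  -0.20     1.00     0.00    -0.10]
  [  -0.15     0.00     0.70    -0.10]
  [   0.00    -0.05    -0.05     1.00]
Compute the cofactors C_ij = (−1)^(i+j)·(3×3 minor ij) of I−A; the adjugate is their transpose:
adj(I−A) = Cᵀ =
  [ 0.691500   0.045750   0.114750   0.223500]
  [ 0.139750   0.399750   0.026000   0.084500]
  [ 0.150250   0.012750   0.584000   0.104750]
  [ 0.014500   0.020625   0.030500   0.398000]
det(I−A) = Σ_j (I−A)_1j·C_1j = (0.60)(0.691500) + (-0.05)(0.139750) + (-0.10)(0.150250) + (-0.30)(0.014500) = 0.3885375
(I − A)⁻¹ = adj(I−A) / det(I−A) ≈
  [   1.7798     0.1177     0.2953     0.5752]
  [   0.3597     1.0289     0.0669     0.2175]
  [   0.3867     0.0328     1.5031     0.2696]
  [   0.0373     0.0531     0.0785     1.0244]
x = (I − A)⁻¹ d = adj(I−A)·d / det(I−A), with det(I−A) = 0.3885375:
  x_1 = (0.691500·325 + 0.045750·950 + 0.114750·550 + 0.223500·800) / 0.3885375 = 510.1125 / 0.3885375 ≈ 1312.90
  x_2 = (0.139750·325 + 0.399750·950 + 0.026000·550 + 0.084500·800) / 0.3885375 = 507.08125 / 0.3885375 ≈ 1305.10
  x_3 = (0.150250·325 + 0.012750·950 + 0.584000·550 + 0.104750·800) / 0.3885375 = 465.94375 / 0.3885375 ≈ 1199.22
  x_4 = (0.014500·325 + 0.020625·950 + 0.030500·550 + 0.398000·800) / 0.3885375 = 359.48125 / 0.3885375 ≈ 925.22

x_2 = 1305.10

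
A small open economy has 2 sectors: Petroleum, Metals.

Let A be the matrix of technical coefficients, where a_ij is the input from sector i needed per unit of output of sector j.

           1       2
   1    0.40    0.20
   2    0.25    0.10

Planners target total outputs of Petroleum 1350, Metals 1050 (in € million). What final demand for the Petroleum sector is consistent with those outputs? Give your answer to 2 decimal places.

I − A =
  [   0.60    -0.20]
  [  -0.25     0.90]
d = (I − A) x:
  d_1 = (+0.60)·1350 + (-0.20)·1050 = 600.00
  d_2 = (-0.25)·1350 + (+0.90)·1050 = 607.50

d_1 = 600.00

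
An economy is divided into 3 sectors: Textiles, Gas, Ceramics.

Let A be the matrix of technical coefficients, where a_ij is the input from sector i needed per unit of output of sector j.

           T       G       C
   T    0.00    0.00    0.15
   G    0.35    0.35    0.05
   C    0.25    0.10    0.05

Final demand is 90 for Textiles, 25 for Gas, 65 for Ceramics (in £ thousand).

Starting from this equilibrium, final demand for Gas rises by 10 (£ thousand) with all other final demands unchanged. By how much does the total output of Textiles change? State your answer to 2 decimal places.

Δx_T = 0.26

I − A =
  [   1.00     0.00    -0.15]
  [  -0.35     0.65    -0.05]
  [  -0.25    -0.10     0.95]
Cofactors of I−A, C_ij = (−1)^(i+j)·(minor ij) (rows/columns in the sector order above):
  C_11 = (0.65)(0.95) − (-0.05)(-0.10) = 0.6125
  C_12 = −[(-0.35)(0.95) − (-0.05)(-0.25)] = 0.3450
  C_13 = (-0.35)(-0.10) − (0.65)(-0.25) = 0.1975
  C_21 = −[(0.00)(0.95) − (-0.15)(-0.10)] = 0.0150
  C_22 = (1.00)(0.95) − (-0.15)(-0.25) = 0.9125
  C_23 = −[(1.00)(-0.10) − (0.00)(-0.25)] = 0.1000
  C_31 = (0.00)(-0.05) − (-0.15)(0.65) = 0.0975
  C_32 = −[(1.00)(-0.05) − (-0.15)(-0.35)] = 0.1025
  C_33 = (1.00)(0.65) − (0.00)(-0.35) = 0.6500
det(I−A) = Σ_j (I−A)_1j·C_1j = (1.00)(0.6125) + (0.00)(0.3450) + (-0.15)(0.1975) = 0.582875
adj(I−A) = Cᵀ =
  [ 0.6125   0.0150   0.0975]
  [ 0.3450   0.9125   0.1025]
  [ 0.1975   0.1000   0.6500]
(I − A)⁻¹ = adj(I−A) / det(I−A) ≈
  [   1.0508     0.0257     0.1673]
  [   0.5919     1.5655     0.1759]
  [   0.3388     0.1716     1.1152]
Δx = (I − A)⁻¹ Δd with Δd having +10 in the Gas component and 0 elsewhere.
So Δx_T = L_TG · (+10), where L_TG = adj(I−A)_TG / det(I−A) = 0.0150 / 0.582875.
Δx_T = 0.0150 × (+10) / 0.582875 = 0.15 / 0.582875 ≈ 0.26.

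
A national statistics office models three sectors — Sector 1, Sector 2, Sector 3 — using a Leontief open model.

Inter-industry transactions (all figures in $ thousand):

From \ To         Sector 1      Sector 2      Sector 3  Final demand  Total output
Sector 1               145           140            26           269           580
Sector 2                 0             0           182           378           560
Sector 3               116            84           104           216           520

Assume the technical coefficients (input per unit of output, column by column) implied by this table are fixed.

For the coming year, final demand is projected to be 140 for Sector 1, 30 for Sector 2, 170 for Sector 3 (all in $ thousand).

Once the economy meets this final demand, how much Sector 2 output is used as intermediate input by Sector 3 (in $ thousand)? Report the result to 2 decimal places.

Technical coefficients a_ij = z_ij / X_j:
  a_11 = 145/580 = 0.25, a_21 = 0/580 = 0.00, a_31 = 116/580 = 0.20
  a_12 = 140/560 = 0.25, a_22 = 0/560 = 0.00, a_32 = 84/560 = 0.15
  a_13 = 26/520 = 0.05, a_23 = 182/520 = 0.35, a_33 = 104/520 = 0.20
I − A =
  [   0.75    -0.25    -0.05]
  [   0.00     1.00    -0.35]
  [  -0.20    -0.15     0.80]
Cofactors of I−A, C_ij = (−1)^(i+j)·(minor ij) (rows/columns in the sector order above):
  C_11 = (1.00)(0.80) − (-0.35)(-0.15) = 0.7475
  C_12 = −[(0.00)(0.80) − (-0.35)(-0.20)] = 0.0700
  C_13 = (0.00)(-0.15) − (1.00)(-0.20) = 0.2000
  C_21 = −[(-0.25)(0.80) − (-0.05)(-0.15)] = 0.2075
  C_22 = (0.75)(0.80) − (-0.05)(-0.20) = 0.5900
  C_23 = −[(0.75)(-0.15) − (-0.25)(-0.20)] = 0.1625
  C_31 = (-0.25)(-0.35) − (-0.05)(1.00) = 0.1375
  C_32 = −[(0.75)(-0.35) − (-0.05)(0.00)] = 0.2625
  C_33 = (0.75)(1.00) − (-0.25)(0.00) = 0.7500
det(I−A) = Σ_j (I−A)_1j·C_1j = (0.75)(0.7475) + (-0.25)(0.0700) + (-0.05)(0.2000) = 0.533125
adj(I−A) = Cᵀ =
  [ 0.7475   0.2075   0.1375]
  [ 0.0700   0.5900   0.2625]
  [ 0.2000   0.1625   0.7500]
(I − A)⁻¹ = adj(I−A) / det(I−A) ≈
  [   1.4021     0.3892     0.2579]
  [   0.1313     1.1067     0.4924]
  [   0.3751     0.3048     1.4068]
First solve x = (I − A)⁻¹ d = adj(I−A)·d / det(I−A); in particular x_3 = (0.2000·140 + 0.1625·30 + 0.7500·170) / 0.533125 = 160.375 / 0.533125 ≈ 300.8206.
Intermediate flow from 2 to 3: z_23 = a_23 · x_3 = 0.35 × 160.375 / 0.533125 = 56.13125 / 0.533125 ≈ 105.29.

z_23 = 105.29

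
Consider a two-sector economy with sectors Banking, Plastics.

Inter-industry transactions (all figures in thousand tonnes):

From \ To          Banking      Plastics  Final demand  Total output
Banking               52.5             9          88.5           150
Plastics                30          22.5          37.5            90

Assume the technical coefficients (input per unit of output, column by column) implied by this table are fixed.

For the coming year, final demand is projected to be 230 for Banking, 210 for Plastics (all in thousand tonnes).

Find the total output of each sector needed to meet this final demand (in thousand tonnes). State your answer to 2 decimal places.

x_1 = 413.90, x_2 = 390.37

Technical coefficients a_ij = z_ij / X_j:
  a_11 = 52.5/150 = 0.35, a_21 = 30/150 = 0.20
  a_12 = 9/90 = 0.10, a_22 = 22.5/90 = 0.25
I − A =
  [   0.65    -0.10]
  [  -0.20     0.75]
det(I−A) = (0.65)(0.75) − (-0.10)(-0.20) = 0.4675
adj(I−A) = [[0.75, 0.10], [0.20, 0.65]]
(I − A)⁻¹ = adj(I−A) / det(I−A) ≈
  [   1.6043     0.2139]
  [   0.4278     1.3904]
x = (I − A)⁻¹ d = adj(I−A)·d / det(I−A), with det(I−A) = 0.4675:
  x_1 = (0.75·230 + 0.10·210) / 0.4675 = 193.50 / 0.4675 ≈ 413.90
  x_2 = (0.20·230 + 0.65·210) / 0.4675 = 182.50 / 0.4675 ≈ 390.37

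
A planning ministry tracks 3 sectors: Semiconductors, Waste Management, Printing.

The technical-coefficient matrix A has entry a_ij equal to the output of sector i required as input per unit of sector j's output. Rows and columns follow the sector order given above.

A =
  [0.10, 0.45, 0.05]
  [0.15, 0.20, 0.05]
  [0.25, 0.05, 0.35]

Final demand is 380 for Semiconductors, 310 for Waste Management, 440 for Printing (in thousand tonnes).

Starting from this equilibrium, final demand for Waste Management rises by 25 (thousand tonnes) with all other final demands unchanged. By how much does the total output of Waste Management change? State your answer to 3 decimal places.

Δx_2 = 35.263

I − A =
  [   0.90    -0.45    -0.05]
  [  -0.15     0.80    -0.05]
  [  -0.25    -0.05     0.65]
Cofactors of I−A, C_ij = (−1)^(i+j)·(minor ij) (rows/columns in the sector order above):
  C_11 = (0.80)(0.65) − (-0.05)(-0.05) = 0.5175
  C_12 = −[(-0.15)(0.65) − (-0.05)(-0.25)] = 0.1100
  C_13 = (-0.15)(-0.05) − (0.80)(-0.25) = 0.2075
  C_21 = −[(-0.45)(0.65) − (-0.05)(-0.05)] = 0.2950
  C_22 = (0.90)(0.65) − (-0.05)(-0.25) = 0.5725
  C_23 = −[(0.90)(-0.05) − (-0.45)(-0.25)] = 0.1575
  C_31 = (-0.45)(-0.05) − (-0.05)(0.80) = 0.0625
  C_32 = −[(0.90)(-0.05) − (-0.05)(-0.15)] = 0.0525
  C_33 = (0.90)(0.80) − (-0.45)(-0.15) = 0.6525
det(I−A) = Σ_j (I−A)_1j·C_1j = (0.90)(0.5175) + (-0.45)(0.1100) + (-0.05)(0.2075) = 0.405875
adj(I−A) = Cᵀ =
  [ 0.5175   0.2950   0.0625]
  [ 0.1100   0.5725   0.0525]
  [ 0.2075   0.1575   0.6525]
(I − A)⁻¹ = adj(I−A) / det(I−A) ≈
  [   1.2750     0.7268     0.1540]
  [   0.2710     1.4105     0.1294]
  [   0.5112     0.3881     1.6076]
Δx = (I − A)⁻¹ Δd with Δd having +25 in the Waste Management component and 0 elsewhere.
So Δx_2 = L_22 · (+25), where L_22 = adj(I−A)_22 / det(I−A) = 0.5725 / 0.405875.
Δx_2 = 0.5725 × (+25) / 0.405875 = 14.3125 / 0.405875 ≈ 35.263.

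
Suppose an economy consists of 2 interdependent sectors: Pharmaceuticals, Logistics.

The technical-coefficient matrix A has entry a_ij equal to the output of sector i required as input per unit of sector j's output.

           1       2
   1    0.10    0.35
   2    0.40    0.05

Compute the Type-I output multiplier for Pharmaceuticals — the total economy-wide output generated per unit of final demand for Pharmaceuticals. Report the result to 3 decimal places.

I − A =
  [   0.90    -0.35]
  [  -0.40     0.95]
det(I−A) = (0.90)(0.95) − (-0.35)(-0.40) = 0.7150
adj(I−A) = [[0.95, 0.35], [0.40, 0.90]]
(I − A)⁻¹ = adj(I−A) / det(I−A) ≈
  [   1.3287     0.4895]
  [   0.5594     1.2587]
The output multiplier for sector j is the column-j sum of the Leontief inverse (I − A)⁻¹ = adj(I−A) / det(I−A).
Column 1 of adj(I−A): (0.95, 0.40); det(I−A) = 0.7150.
m_1 = (0.95 + 0.40) / 0.7150 = 1.35 / 0.7150 ≈ 1.888.

m_1 = 1.888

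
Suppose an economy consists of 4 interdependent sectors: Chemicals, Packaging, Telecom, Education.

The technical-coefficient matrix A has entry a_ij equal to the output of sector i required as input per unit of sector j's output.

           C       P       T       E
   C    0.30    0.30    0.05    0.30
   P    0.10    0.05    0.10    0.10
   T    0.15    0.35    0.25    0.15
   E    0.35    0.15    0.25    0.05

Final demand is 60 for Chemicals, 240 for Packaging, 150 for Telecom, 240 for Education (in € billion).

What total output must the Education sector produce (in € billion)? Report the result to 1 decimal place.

I − A =
  [   0.70    -0.30    -0.05    -0.30]
  [  -0.10     0.95    -0.10    -0.10]
  [  -0.15    -0.35     0.75    -0.15]
  [  -0.35    -0.15    -0.25     0.95]
Compute the cofactors C_ij = (−1)^(i+j)·(3×3 minor ij) of I−A; the adjugate is their transpose:
adj(I−A) = Cᵀ =
  [ 0.585750   0.280250   0.156125   0.239125]
  [ 0.117000   0.372750   0.087500   0.090000]
  [ 0.230750   0.277000   0.478000   0.177500]
  [ 0.295000   0.235000   0.197125   0.438375]
det(I−A) = Σ_j (I−A)_1j·C_1j = (0.70)(0.585750) + (-0.30)(0.117000) + (-0.05)(0.230750) + (-0.30)(0.295000) = 0.2748875
(I − A)⁻¹ = adj(I−A) / det(I−A) ≈
  [   2.1309     1.0195     0.5680     0.8699]
  [   0.4256     1.3560     0.3183     0.3274]
  [   0.8394     1.0077     1.7389     0.6457]
  [   1.0732     0.8549     0.7171     1.5947]
x = (I − A)⁻¹ d = adj(I−A)·d / det(I−A), with det(I−A) = 0.2748875:
  x_C = (0.585750·60 + 0.280250·240 + 0.156125·150 + 0.239125·240) / 0.2748875 = 183.21375 / 0.2748875 ≈ 666.5
  x_P = (0.117000·60 + 0.372750·240 + 0.087500·150 + 0.090000·240) / 0.2748875 = 131.205 / 0.2748875 ≈ 477.3
  x_T = (0.230750·60 + 0.277000·240 + 0.478000·150 + 0.177500·240) / 0.2748875 = 194.625 / 0.2748875 ≈ 708.0
  x_E = (0.295000·60 + 0.235000·240 + 0.197125·150 + 0.438375·240) / 0.2748875 = 208.87875 / 0.2748875 ≈ 759.9

x_E = 759.9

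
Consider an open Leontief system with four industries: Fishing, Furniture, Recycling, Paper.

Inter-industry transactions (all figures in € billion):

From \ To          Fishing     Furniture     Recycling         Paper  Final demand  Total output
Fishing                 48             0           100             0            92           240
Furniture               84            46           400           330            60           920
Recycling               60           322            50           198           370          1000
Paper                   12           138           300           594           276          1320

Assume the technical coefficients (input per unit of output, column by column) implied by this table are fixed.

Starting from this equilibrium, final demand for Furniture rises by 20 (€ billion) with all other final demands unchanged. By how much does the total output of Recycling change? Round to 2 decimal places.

Δx_3 = 15.37

Technical coefficients a_ij = z_ij / X_j:
  a_11 = 48/240 = 0.20, a_21 = 84/240 = 0.35, a_31 = 60/240 = 0.25, a_41 = 12/240 = 0.05
  a_12 = 0/920 = 0.00, a_22 = 46/920 = 0.05, a_32 = 322/920 = 0.35, a_42 = 138/920 = 0.15
  a_13 = 100/1000 = 0.10, a_23 = 400/1000 = 0.40, a_33 = 50/1000 = 0.05, a_43 = 300/1000 = 0.30
  a_14 = 0/1320 = 0.00, a_24 = 330/1320 = 0.25, a_34 = 198/1320 = 0.15, a_44 = 594/1320 = 0.45
I − A =
  [   0.80     0.00    -0.10     0.00]
  [  -0.35     0.95    -0.40    -0.25]
  [  -0.25    -0.35     0.95    -0.15]
  [  -0.05    -0.15    -0.30     0.55]
Compute the cofactors C_ij = (−1)^(i+j)·(3×3 minor ij) of I−A; the adjugate is their transpose:
adj(I−A) = Cᵀ =
  [ 0.30575   0.02150   0.04850   0.02300]
  [ 0.25575   0.36750   0.25650   0.23700]
  [ 0.20800   0.17200   0.38800   0.18400]
  [ 0.21100   0.19600   0.28600   0.57400]
det(I−A) = Σ_j (I−A)_1j·C_1j = (0.80)(0.30575) + (0.00)(0.25575) + (-0.10)(0.20800) + (0.00)(0.21100) = 0.2238
(I − A)⁻¹ = adj(I−A) / det(I−A) ≈
  [   1.3662     0.0961     0.2167     0.1028]
  [   1.1428     1.6421     1.1461     1.0590]
  [   0.9294     0.7685     1.7337     0.8222]
  [   0.9428     0.8758     1.2779     2.5648]
Δx = (I − A)⁻¹ Δd with Δd having +20 in the Furniture component and 0 elsewhere.
So Δx_3 = L_32 · (+20), where L_32 = adj(I−A)_32 / det(I−A) = 0.17200 / 0.2238.
Δx_3 = 0.17200 × (+20) / 0.2238 = 3.44 / 0.2238 ≈ 15.37.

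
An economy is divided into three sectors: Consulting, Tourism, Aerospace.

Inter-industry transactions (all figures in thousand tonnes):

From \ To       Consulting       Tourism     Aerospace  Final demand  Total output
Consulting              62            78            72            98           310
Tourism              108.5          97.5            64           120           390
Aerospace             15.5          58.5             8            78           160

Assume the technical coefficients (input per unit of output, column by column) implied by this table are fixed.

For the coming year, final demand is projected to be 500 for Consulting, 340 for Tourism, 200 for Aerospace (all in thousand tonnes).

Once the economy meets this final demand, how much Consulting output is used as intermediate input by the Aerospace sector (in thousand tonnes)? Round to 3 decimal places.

Technical coefficients a_ij = z_ij / X_j:
  a_11 = 62/310 = 0.20, a_21 = 108.5/310 = 0.35, a_31 = 15.5/310 = 0.05
  a_12 = 78/390 = 0.20, a_22 = 97.5/390 = 0.25, a_32 = 58.5/390 = 0.15
  a_13 = 72/160 = 0.45, a_23 = 64/160 = 0.40, a_33 = 8/160 = 0.05
I − A =
  [   0.80    -0.20    -0.45]
  [  -0.35     0.75    -0.40]
  [  -0.05    -0.15     0.95]
Cofactors of I−A, C_ij = (−1)^(i+j)·(minor ij) (rows/columns in the sector order above):
  C_11 = (0.75)(0.95) − (-0.40)(-0.15) = 0.6525
  C_12 = −[(-0.35)(0.95) − (-0.40)(-0.05)] = 0.3525
  C_13 = (-0.35)(-0.15) − (0.75)(-0.05) = 0.0900
  C_21 = −[(-0.20)(0.95) − (-0.45)(-0.15)] = 0.2575
  C_22 = (0.80)(0.95) − (-0.45)(-0.05) = 0.7375
  C_23 = −[(0.80)(-0.15) − (-0.20)(-0.05)] = 0.1300
  C_31 = (-0.20)(-0.40) − (-0.45)(0.75) = 0.4175
  C_32 = −[(0.80)(-0.40) − (-0.45)(-0.35)] = 0.4775
  C_33 = (0.80)(0.75) − (-0.20)(-0.35) = 0.5300
det(I−A) = Σ_j (I−A)_1j·C_1j = (0.80)(0.6525) + (-0.20)(0.3525) + (-0.45)(0.0900) = 0.4110
adj(I−A) = Cᵀ =
  [ 0.6525   0.2575   0.4175]
  [ 0.3525   0.7375   0.4775]
  [ 0.0900   0.1300   0.5300]
(I − A)⁻¹ = adj(I−A) / det(I−A) ≈
  [   1.5876     0.6265     1.0158]
  [   0.8577     1.7944     1.1618]
  [   0.2190     0.3163     1.2895]
First solve x = (I − A)⁻¹ d = adj(I−A)·d / det(I−A); in particular x_3 = (0.0900·500 + 0.1300·340 + 0.5300·200) / 0.4110 = 195.20 / 0.4110 ≈ 474.93917.
Intermediate flow from 1 to 3: z_13 = a_13 · x_3 = 0.45 × 195.20 / 0.4110 = 87.84 / 0.4110 ≈ 213.723.

z_13 = 213.723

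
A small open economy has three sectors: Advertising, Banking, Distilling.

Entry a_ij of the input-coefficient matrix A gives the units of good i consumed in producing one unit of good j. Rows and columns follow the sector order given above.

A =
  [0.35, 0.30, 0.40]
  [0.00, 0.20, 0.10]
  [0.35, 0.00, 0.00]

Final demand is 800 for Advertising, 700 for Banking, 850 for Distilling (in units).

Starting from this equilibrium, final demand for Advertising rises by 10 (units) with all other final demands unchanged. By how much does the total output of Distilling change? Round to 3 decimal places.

Δx_D = 7.044

I − A =
  [   0.65    -0.30    -0.40]
  [   0.00     0.80    -0.10]
  [  -0.35     0.00     1.00]
Cofactors of I−A, C_ij = (−1)^(i+j)·(minor ij) (rows/columns in the sector order above):
  C_11 = (0.80)(1.00) − (-0.10)(0.00) = 0.8000
  C_12 = −[(0.00)(1.00) − (-0.10)(-0.35)] = 0.0350
  C_13 = (0.00)(0.00) − (0.80)(-0.35) = 0.2800
  C_21 = −[(-0.30)(1.00) − (-0.40)(0.00)] = 0.3000
  C_22 = (0.65)(1.00) − (-0.40)(-0.35) = 0.5100
  C_23 = −[(0.65)(0.00) − (-0.30)(-0.35)] = 0.1050
  C_31 = (-0.30)(-0.10) − (-0.40)(0.80) = 0.3500
  C_32 = −[(0.65)(-0.10) − (-0.40)(0.00)] = 0.0650
  C_33 = (0.65)(0.80) − (-0.30)(0.00) = 0.5200
det(I−A) = Σ_j (I−A)_1j·C_1j = (0.65)(0.8000) + (-0.30)(0.0350) + (-0.40)(0.2800) = 0.3975
adj(I−A) = Cᵀ =
  [ 0.8000   0.3000   0.3500]
  [ 0.0350   0.5100   0.0650]
  [ 0.2800   0.1050   0.5200]
(I − A)⁻¹ = adj(I−A) / det(I−A) ≈
  [   2.0126     0.7547     0.8805]
  [   0.0881     1.2830     0.1635]
  [   0.7044     0.2642     1.3082]
Δx = (I − A)⁻¹ Δd with Δd having +10 in the Advertising component and 0 elsewhere.
So Δx_D = L_DA · (+10), where L_DA = adj(I−A)_DA / det(I−A) = 0.2800 / 0.3975.
Δx_D = 0.2800 × (+10) / 0.3975 = 2.80 / 0.3975 ≈ 7.044.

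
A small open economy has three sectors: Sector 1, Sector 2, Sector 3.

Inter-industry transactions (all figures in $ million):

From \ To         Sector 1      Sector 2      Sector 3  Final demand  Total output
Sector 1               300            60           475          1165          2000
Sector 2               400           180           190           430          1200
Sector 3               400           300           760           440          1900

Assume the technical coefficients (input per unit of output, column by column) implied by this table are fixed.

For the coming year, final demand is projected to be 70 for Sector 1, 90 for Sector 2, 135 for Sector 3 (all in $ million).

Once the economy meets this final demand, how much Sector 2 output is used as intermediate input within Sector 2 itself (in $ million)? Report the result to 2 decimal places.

Technical coefficients a_ij = z_ij / X_j:
  a_11 = 300/2000 = 0.15, a_21 = 400/2000 = 0.20, a_31 = 400/2000 = 0.20
  a_12 = 60/1200 = 0.05, a_22 = 180/1200 = 0.15, a_32 = 300/1200 = 0.25
  a_13 = 475/1900 = 0.25, a_23 = 190/1900 = 0.10, a_33 = 760/1900 = 0.40
I − A =
  [   0.85    -0.05    -0.25]
  [  -0.20     0.85    -0.10]
  [  -0.20    -0.25     0.60]
Cofactors of I−A, C_ij = (−1)^(i+j)·(minor ij) (rows/columns in the sector order above):
  C_11 = (0.85)(0.60) − (-0.10)(-0.25) = 0.4850
  C_12 = −[(-0.20)(0.60) − (-0.10)(-0.20)] = 0.1400
  C_13 = (-0.20)(-0.25) − (0.85)(-0.20) = 0.2200
  C_21 = −[(-0.05)(0.60) − (-0.25)(-0.25)] = 0.0925
  C_22 = (0.85)(0.60) − (-0.25)(-0.20) = 0.4600
  C_23 = −[(0.85)(-0.25) − (-0.05)(-0.20)] = 0.2225
  C_31 = (-0.05)(-0.10) − (-0.25)(0.85) = 0.2175
  C_32 = −[(0.85)(-0.10) − (-0.25)(-0.20)] = 0.1350
  C_33 = (0.85)(0.85) − (-0.05)(-0.20) = 0.7125
det(I−A) = Σ_j (I−A)_1j·C_1j = (0.85)(0.4850) + (-0.05)(0.1400) + (-0.25)(0.2200) = 0.35025
adj(I−A) = Cᵀ =
  [ 0.4850   0.0925   0.2175]
  [ 0.1400   0.4600   0.1350]
  [ 0.2200   0.2225   0.7125]
(I − A)⁻¹ = adj(I−A) / det(I−A) ≈
  [   1.3847     0.2641     0.6210]
  [   0.3997     1.3133     0.3854]
  [   0.6281     0.6353     2.0343]
First solve x = (I − A)⁻¹ d = adj(I−A)·d / det(I−A); in particular x_2 = (0.1400·70 + 0.4600·90 + 0.1350·135) / 0.35025 = 69.425 / 0.35025 ≈ 198.2156.
Intermediate flow from 2 to 2: z_22 = a_22 · x_2 = 0.15 × 69.425 / 0.35025 = 10.41375 / 0.35025 ≈ 29.73.

z_22 = 29.73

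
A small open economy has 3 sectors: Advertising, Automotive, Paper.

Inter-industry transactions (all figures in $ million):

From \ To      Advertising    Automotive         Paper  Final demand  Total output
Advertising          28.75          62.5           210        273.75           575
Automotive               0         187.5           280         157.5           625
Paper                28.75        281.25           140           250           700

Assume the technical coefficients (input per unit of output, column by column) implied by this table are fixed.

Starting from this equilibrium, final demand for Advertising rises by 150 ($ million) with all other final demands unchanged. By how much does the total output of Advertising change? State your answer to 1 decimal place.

Δx_1 = 163.6

Technical coefficients a_ij = z_ij / X_j:
  a_11 = 28.75/575 = 0.05, a_21 = 0/575 = 0.00, a_31 = 28.75/575 = 0.05
  a_12 = 62.5/625 = 0.10, a_22 = 187.5/625 = 0.30, a_32 = 281.25/625 = 0.45
  a_13 = 210/700 = 0.30, a_23 = 280/700 = 0.40, a_33 = 140/700 = 0.20
I − A =
  [   0.95    -0.10    -0.30]
  [   0.00     0.70    -0.40]
  [  -0.05    -0.45     0.80]
Cofactors of I−A, C_ij = (−1)^(i+j)·(minor ij) (rows/columns in the sector order above):
  C_11 = (0.70)(0.80) − (-0.40)(-0.45) = 0.3800
  C_12 = −[(0.00)(0.80) − (-0.40)(-0.05)] = 0.0200
  C_13 = (0.00)(-0.45) − (0.70)(-0.05) = 0.0350
  C_21 = −[(-0.10)(0.80) − (-0.30)(-0.45)] = 0.2150
  C_22 = (0.95)(0.80) − (-0.30)(-0.05) = 0.7450
  C_23 = −[(0.95)(-0.45) − (-0.10)(-0.05)] = 0.4325
  C_31 = (-0.10)(-0.40) − (-0.30)(0.70) = 0.2500
  C_32 = −[(0.95)(-0.40) − (-0.30)(0.00)] = 0.3800
  C_33 = (0.95)(0.70) − (-0.10)(0.00) = 0.6650
det(I−A) = Σ_j (I−A)_1j·C_1j = (0.95)(0.3800) + (-0.10)(0.0200) + (-0.30)(0.0350) = 0.3485
adj(I−A) = Cᵀ =
  [ 0.3800   0.2150   0.2500]
  [ 0.0200   0.7450   0.3800]
  [ 0.0350   0.4325   0.6650]
(I − A)⁻¹ = adj(I−A) / det(I−A) ≈
  [   1.0904     0.6169     0.7174]
  [   0.0574     2.1377     1.0904]
  [   0.1004     1.2410     1.9082]
Δx = (I − A)⁻¹ Δd with Δd having +150 in the Advertising component and 0 elsewhere.
So Δx_1 = L_11 · (+150), where L_11 = adj(I−A)_11 / det(I−A) = 0.3800 / 0.3485.
Δx_1 = 0.3800 × (+150) / 0.3485 = 57.00 / 0.3485 ≈ 163.6.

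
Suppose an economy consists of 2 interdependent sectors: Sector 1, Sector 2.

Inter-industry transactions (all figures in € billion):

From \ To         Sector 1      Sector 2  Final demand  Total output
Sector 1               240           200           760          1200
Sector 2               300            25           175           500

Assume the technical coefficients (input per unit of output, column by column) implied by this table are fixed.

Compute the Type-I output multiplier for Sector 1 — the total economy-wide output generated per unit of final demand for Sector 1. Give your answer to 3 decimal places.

m_1 = 1.818

Technical coefficients a_ij = z_ij / X_j:
  a_11 = 240/1200 = 0.20, a_21 = 300/1200 = 0.25
  a_12 = 200/500 = 0.40, a_22 = 25/500 = 0.05
I − A =
  [   0.80    -0.40]
  [  -0.25     0.95]
det(I−A) = (0.80)(0.95) − (-0.40)(-0.25) = 0.6600
adj(I−A) = [[0.95, 0.40], [0.25, 0.80]]
(I − A)⁻¹ = adj(I−A) / det(I−A) ≈
  [   1.4394     0.6061]
  [   0.3788     1.2121]
The output multiplier for sector j is the column-j sum of the Leontief inverse (I − A)⁻¹ = adj(I−A) / det(I−A).
Column 1 of adj(I−A): (0.95, 0.25); det(I−A) = 0.6600.
m_1 = (0.95 + 0.25) / 0.6600 = 1.20 / 0.6600 ≈ 1.818.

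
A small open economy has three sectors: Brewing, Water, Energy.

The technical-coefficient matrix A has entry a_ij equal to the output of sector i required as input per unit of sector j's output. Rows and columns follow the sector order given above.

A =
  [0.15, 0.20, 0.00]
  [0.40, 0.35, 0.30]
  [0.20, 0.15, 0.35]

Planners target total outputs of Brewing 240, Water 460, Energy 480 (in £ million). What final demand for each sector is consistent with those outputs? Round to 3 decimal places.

I − A =
  [   0.85    -0.20     0.00]
  [  -0.40     0.65    -0.30]
  [  -0.20    -0.15     0.65]
d = (I − A) x:
  d_1 = (+0.85)·240 + (-0.20)·460 + (+0.00)·480 = 112.000
  d_2 = (-0.40)·240 + (+0.65)·460 + (-0.30)·480 = 59.000
  d_3 = (-0.20)·240 + (-0.15)·460 + (+0.65)·480 = 195.000

d_1 = 112.000, d_2 = 59.000, d_3 = 195.000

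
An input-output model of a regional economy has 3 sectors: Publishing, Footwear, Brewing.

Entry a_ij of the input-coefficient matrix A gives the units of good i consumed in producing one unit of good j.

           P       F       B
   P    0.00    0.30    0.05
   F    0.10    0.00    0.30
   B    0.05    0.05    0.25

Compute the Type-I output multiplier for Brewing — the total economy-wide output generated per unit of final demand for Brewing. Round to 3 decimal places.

m_B = 2.006

I − A =
  [   1.00    -0.30    -0.05]
  [  -0.10     1.00    -0.30]
  [  -0.05    -0.05     0.75]
Cofactors of I−A, C_ij = (−1)^(i+j)·(minor ij) (rows/columns in the sector order above):
  C_11 = (1.00)(0.75) − (-0.30)(-0.05) = 0.7350
  C_12 = −[(-0.10)(0.75) − (-0.30)(-0.05)] = 0.0900
  C_13 = (-0.10)(-0.05) − (1.00)(-0.05) = 0.0550
  C_21 = −[(-0.30)(0.75) − (-0.05)(-0.05)] = 0.2275
  C_22 = (1.00)(0.75) − (-0.05)(-0.05) = 0.7475
  C_23 = −[(1.00)(-0.05) − (-0.30)(-0.05)] = 0.0650
  C_31 = (-0.30)(-0.30) − (-0.05)(1.00) = 0.1400
  C_32 = −[(1.00)(-0.30) − (-0.05)(-0.10)] = 0.3050
  C_33 = (1.00)(1.00) − (-0.30)(-0.10) = 0.9700
det(I−A) = Σ_j (I−A)_1j·C_1j = (1.00)(0.7350) + (-0.30)(0.0900) + (-0.05)(0.0550) = 0.70525
adj(I−A) = Cᵀ =
  [ 0.7350   0.2275   0.1400]
  [ 0.0900   0.7475   0.3050]
  [ 0.0550   0.0650   0.9700]
(I − A)⁻¹ = adj(I−A) / det(I−A) ≈
  [   1.0422     0.3226     0.1985]
  [   0.1276     1.0599     0.4325]
  [   0.0780     0.0922     1.3754]
The output multiplier for sector j is the column-j sum of the Leontief inverse (I − A)⁻¹ = adj(I−A) / det(I−A).
Column B of adj(I−A): (0.1400, 0.3050, 0.9700); det(I−A) = 0.70525.
m_B = (0.1400 + 0.3050 + 0.9700) / 0.70525 = 1.415 / 0.70525 ≈ 2.006.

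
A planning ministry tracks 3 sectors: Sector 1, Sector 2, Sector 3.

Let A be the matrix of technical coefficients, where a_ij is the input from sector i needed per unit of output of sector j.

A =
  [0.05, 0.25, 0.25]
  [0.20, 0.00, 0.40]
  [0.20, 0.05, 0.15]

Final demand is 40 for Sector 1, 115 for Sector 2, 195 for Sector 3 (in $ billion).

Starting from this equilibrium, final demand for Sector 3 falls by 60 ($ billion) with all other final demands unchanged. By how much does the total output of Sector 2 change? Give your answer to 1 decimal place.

I − A =
  [   0.95    -0.25    -0.25]
  [  -0.20     1.00    -0.40]
  [  -0.20    -0.05     0.85]
Cofactors of I−A, C_ij = (−1)^(i+j)·(minor ij) (rows/columns in the sector order above):
  C_11 = (1.00)(0.85) − (-0.40)(-0.05) = 0.8300
  C_12 = −[(-0.20)(0.85) − (-0.40)(-0.20)] = 0.2500
  C_13 = (-0.20)(-0.05) − (1.00)(-0.20) = 0.2100
  C_21 = −[(-0.25)(0.85) − (-0.25)(-0.05)] = 0.2250
  C_22 = (0.95)(0.85) − (-0.25)(-0.20) = 0.7575
  C_23 = −[(0.95)(-0.05) − (-0.25)(-0.20)] = 0.0975
  C_31 = (-0.25)(-0.40) − (-0.25)(1.00) = 0.3500
  C_32 = −[(0.95)(-0.40) − (-0.25)(-0.20)] = 0.4300
  C_33 = (0.95)(1.00) − (-0.25)(-0.20) = 0.9000
det(I−A) = Σ_j (I−A)_1j·C_1j = (0.95)(0.8300) + (-0.25)(0.2500) + (-0.25)(0.2100) = 0.6735
adj(I−A) = Cᵀ =
  [ 0.8300   0.2250   0.3500]
  [ 0.2500   0.7575   0.4300]
  [ 0.2100   0.0975   0.9000]
(I − A)⁻¹ = adj(I−A) / det(I−A) ≈
  [   1.2324     0.3341     0.5197]
  [   0.3712     1.1247     0.6385]
  [   0.3118     0.1448     1.3363]
Δx = (I − A)⁻¹ Δd with Δd having -60 in the Sector 3 component and 0 elsewhere.
So Δx_2 = L_23 · (-60), where L_23 = adj(I−A)_23 / det(I−A) = 0.4300 / 0.6735.
Δx_2 = 0.4300 × (-60) / 0.6735 = -25.80 / 0.6735 ≈ -38.3.

Δx_2 = -38.3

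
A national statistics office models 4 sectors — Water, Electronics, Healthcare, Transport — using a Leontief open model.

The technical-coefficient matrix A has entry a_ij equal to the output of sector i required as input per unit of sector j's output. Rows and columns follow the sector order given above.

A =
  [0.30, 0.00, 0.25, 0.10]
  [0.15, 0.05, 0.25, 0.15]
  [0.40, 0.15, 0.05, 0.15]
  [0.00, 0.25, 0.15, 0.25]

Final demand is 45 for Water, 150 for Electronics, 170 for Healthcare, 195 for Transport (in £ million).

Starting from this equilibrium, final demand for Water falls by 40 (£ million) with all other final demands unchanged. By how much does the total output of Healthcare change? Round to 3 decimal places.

I − A =
  [   0.70     0.00    -0.25    -0.10]
  [  -0.15     0.95    -0.25    -0.15]
  [  -0.40    -0.15     0.95    -0.15]
  [   0.00    -0.25    -0.15     0.75]
Compute the cofactors C_ij = (−1)^(i+j)·(3×3 minor ij) of I−A; the adjugate is their transpose:
adj(I−A) = Cᵀ =
  [ 0.579000   0.063500   0.189250   0.127750]
  [ 0.187500   0.402000   0.177375   0.140875]
  [ 0.292500   0.115000   0.468750   0.155750]
  [ 0.121000   0.157000   0.152875   0.504875]
det(I−A) = Σ_j (I−A)_1j·C_1j = (0.70)(0.579000) + (0.00)(0.187500) + (-0.25)(0.292500) + (-0.10)(0.121000) = 0.320075
(I − A)⁻¹ = adj(I−A) / det(I−A) ≈
  [   1.8090     0.1984     0.5913     0.3991]
  [   0.5858     1.2560     0.5542     0.4401]
  [   0.9138     0.3593     1.4645     0.4866]
  [   0.3780     0.4905     0.4776     1.5774]
Δx = (I − A)⁻¹ Δd with Δd having -40 in the Water component and 0 elsewhere.
So Δx_3 = L_31 · (-40), where L_31 = adj(I−A)_31 / det(I−A) = 0.292500 / 0.320075.
Δx_3 = 0.292500 × (-40) / 0.320075 = -11.70 / 0.320075 ≈ -36.554.

Δx_3 = -36.554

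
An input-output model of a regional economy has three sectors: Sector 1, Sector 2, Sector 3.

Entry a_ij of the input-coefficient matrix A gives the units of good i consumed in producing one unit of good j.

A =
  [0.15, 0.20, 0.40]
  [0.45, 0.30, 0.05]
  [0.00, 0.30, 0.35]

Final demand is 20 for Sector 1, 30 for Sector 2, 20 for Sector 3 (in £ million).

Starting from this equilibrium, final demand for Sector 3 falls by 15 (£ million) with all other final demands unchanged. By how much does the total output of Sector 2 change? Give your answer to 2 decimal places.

Δx_2 = -12.76

I − A =
  [   0.85    -0.20    -0.40]
  [  -0.45     0.70    -0.05]
  [   0.00    -0.30     0.65]
Cofactors of I−A, C_ij = (−1)^(i+j)·(minor ij) (rows/columns in the sector order above):
  C_11 = (0.70)(0.65) − (-0.05)(-0.30) = 0.4400
  C_12 = −[(-0.45)(0.65) − (-0.05)(0.00)] = 0.2925
  C_13 = (-0.45)(-0.30) − (0.70)(0.00) = 0.1350
  C_21 = −[(-0.20)(0.65) − (-0.40)(-0.30)] = 0.2500
  C_22 = (0.85)(0.65) − (-0.40)(0.00) = 0.5525
  C_23 = −[(0.85)(-0.30) − (-0.20)(0.00)] = 0.2550
  C_31 = (-0.20)(-0.05) − (-0.40)(0.70) = 0.2900
  C_32 = −[(0.85)(-0.05) − (-0.40)(-0.45)] = 0.2225
  C_33 = (0.85)(0.70) − (-0.20)(-0.45) = 0.5050
det(I−A) = Σ_j (I−A)_1j·C_1j = (0.85)(0.4400) + (-0.20)(0.2925) + (-0.40)(0.1350) = 0.2615
adj(I−A) = Cᵀ =
  [ 0.4400   0.2500   0.2900]
  [ 0.2925   0.5525   0.2225]
  [ 0.1350   0.2550   0.5050]
(I − A)⁻¹ = adj(I−A) / det(I−A) ≈
  [   1.6826     0.9560     1.1090]
  [   1.1185     2.1128     0.8509]
  [   0.5163     0.9751     1.9312]
Δx = (I − A)⁻¹ Δd with Δd having -15 in the Sector 3 component and 0 elsewhere.
So Δx_2 = L_23 · (-15), where L_23 = adj(I−A)_23 / det(I−A) = 0.2225 / 0.2615.
Δx_2 = 0.2225 × (-15) / 0.2615 = -3.3375 / 0.2615 ≈ -12.76.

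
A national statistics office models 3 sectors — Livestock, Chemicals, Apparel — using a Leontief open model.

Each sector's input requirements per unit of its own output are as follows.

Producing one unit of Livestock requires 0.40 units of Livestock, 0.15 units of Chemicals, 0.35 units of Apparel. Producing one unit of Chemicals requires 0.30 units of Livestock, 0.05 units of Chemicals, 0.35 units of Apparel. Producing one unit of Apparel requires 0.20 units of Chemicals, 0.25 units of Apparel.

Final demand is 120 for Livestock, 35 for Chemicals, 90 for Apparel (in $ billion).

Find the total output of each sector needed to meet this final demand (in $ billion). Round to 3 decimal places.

I − A =
  [   0.60    -0.30     0.00]
  [  -0.15     0.95    -0.20]
  [  -0.35    -0.35     0.75]
Cofactors of I−A, C_ij = (−1)^(i+j)·(minor ij) (rows/columns in the sector order above):
  C_11 = (0.95)(0.75) − (-0.20)(-0.35) = 0.6425
  C_12 = −[(-0.15)(0.75) − (-0.20)(-0.35)] = 0.1825
  C_13 = (-0.15)(-0.35) − (0.95)(-0.35) = 0.3850
  C_21 = −[(-0.30)(0.75) − (0.00)(-0.35)] = 0.2250
  C_22 = (0.60)(0.75) − (0.00)(-0.35) = 0.4500
  C_23 = −[(0.60)(-0.35) − (-0.30)(-0.35)] = 0.3150
  C_31 = (-0.30)(-0.20) − (0.00)(0.95) = 0.0600
  C_32 = −[(0.60)(-0.20) − (0.00)(-0.15)] = 0.1200
  C_33 = (0.60)(0.95) − (-0.30)(-0.15) = 0.5250
det(I−A) = Σ_j (I−A)_1j·C_1j = (0.60)(0.6425) + (-0.30)(0.1825) + (0.00)(0.3850) = 0.33075
adj(I−A) = Cᵀ =
  [ 0.6425   0.2250   0.0600]
  [ 0.1825   0.4500   0.1200]
  [ 0.3850   0.3150   0.5250]
(I − A)⁻¹ = adj(I−A) / det(I−A) ≈
  [   1.9426     0.6803     0.1814]
  [   0.5518     1.3605     0.3628]
  [   1.1640     0.9524     1.5873]
x = (I − A)⁻¹ d = adj(I−A)·d / det(I−A), with det(I−A) = 0.33075:
  x_1 = (0.6425·120 + 0.2250·35 + 0.0600·90) / 0.33075 = 90.375 / 0.33075 ≈ 273.243
  x_2 = (0.1825·120 + 0.4500·35 + 0.1200·90) / 0.33075 = 48.45 / 0.33075 ≈ 146.485
  x_3 = (0.3850·120 + 0.3150·35 + 0.5250·90) / 0.33075 = 104.475 / 0.33075 ≈ 315.873

x_1 = 273.243, x_2 = 146.485, x_3 = 315.873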